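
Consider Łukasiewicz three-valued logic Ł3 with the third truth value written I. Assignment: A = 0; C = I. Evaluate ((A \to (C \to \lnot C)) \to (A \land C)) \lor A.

0

\lnot C = \lnot I = I
C \to \lnot C = I \to I = 1  [min(1, 1−½+½)]
A \to (C \to \lnot C) = 0 \to 1 = 1
A \land C = 0 \land I = 0
(A \to (C \to \lnot C)) \to (A \land C) = 1 \to 0 = 0
((A \to (C \to \lnot C)) \to (A \land C)) \lor A = 0 \lor 0 = 0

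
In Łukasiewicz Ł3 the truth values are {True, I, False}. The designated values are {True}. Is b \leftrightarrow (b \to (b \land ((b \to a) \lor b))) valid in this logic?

No

Countermodel: b=I, a=True gives I, which is not designated.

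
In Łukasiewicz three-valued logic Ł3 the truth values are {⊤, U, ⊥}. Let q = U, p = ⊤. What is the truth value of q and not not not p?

not p = not ⊤ = ⊥
not not p = not ⊥ = ⊤
not not not p = not ⊤ = ⊥
q and not not not p = U and ⊥ = ⊥

⊥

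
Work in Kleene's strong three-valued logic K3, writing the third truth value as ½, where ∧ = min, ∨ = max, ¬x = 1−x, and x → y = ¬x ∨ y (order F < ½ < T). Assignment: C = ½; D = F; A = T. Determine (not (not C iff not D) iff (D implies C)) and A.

not C = not ½ = ½
not D = not F = T
not C iff not D = ½ iff T = ½
not (not C iff not D) = not ½ = ½
D implies C = F implies ½ = T
not (not C iff not D) iff (D implies C) = ½ iff T = ½
(not (not C iff not D) iff (D implies C)) and A = ½ and T = ½

½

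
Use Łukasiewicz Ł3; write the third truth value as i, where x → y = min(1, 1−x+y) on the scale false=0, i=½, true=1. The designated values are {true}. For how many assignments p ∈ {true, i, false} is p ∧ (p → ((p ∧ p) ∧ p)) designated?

1

p=true: true ✓
p=i: i ·
p=false: false ·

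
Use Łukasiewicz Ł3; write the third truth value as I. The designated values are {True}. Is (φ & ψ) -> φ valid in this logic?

Yes

Every assignment of φ, ψ over {True, I, False} gives a value in {True}.
In particular, with φ=I, ψ=I: (φ & ψ) -> φ = True.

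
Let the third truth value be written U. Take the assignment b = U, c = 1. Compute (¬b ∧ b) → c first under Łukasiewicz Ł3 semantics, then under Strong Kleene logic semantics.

In Łukasiewicz Ł3: ¬b = ¬U = U
¬b ∧ b = U ∧ U = U
(¬b ∧ b) → c = U → 1 = 1  [min(1, 1−½+1)]
In Strong Kleene logic: ¬b = ¬U = U
¬b ∧ b = U ∧ U = U
(¬b ∧ b) → c = U → 1 = 1

1; 1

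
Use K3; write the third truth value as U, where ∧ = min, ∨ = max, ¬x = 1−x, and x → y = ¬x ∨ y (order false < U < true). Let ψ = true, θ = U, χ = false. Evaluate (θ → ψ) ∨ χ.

true

θ → ψ = U → true = true  [¬U ∨ true]
(θ → ψ) ∨ χ = true ∨ false = true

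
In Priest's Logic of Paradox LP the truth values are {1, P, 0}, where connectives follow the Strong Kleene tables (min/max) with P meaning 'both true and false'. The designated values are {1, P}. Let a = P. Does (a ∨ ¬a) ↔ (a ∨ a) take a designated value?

Yes

¬a = ¬P = P
a ∨ ¬a = P ∨ P = P
a ∨ a = P ∨ P = P
(a ∨ ¬a) ↔ (a ∨ a) = P ↔ P = P
P ∈ {1, P}.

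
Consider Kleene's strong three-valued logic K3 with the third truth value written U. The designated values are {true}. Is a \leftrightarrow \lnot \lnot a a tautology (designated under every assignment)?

No

Countermodel: a=U gives U, which is not designated.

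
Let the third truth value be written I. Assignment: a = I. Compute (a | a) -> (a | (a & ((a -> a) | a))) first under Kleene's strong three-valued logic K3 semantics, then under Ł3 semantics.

In Kleene's strong three-valued logic K3: a | a = I | I = I
a -> a = I -> I = I
(a -> a) | a = I | I = I
a & ((a -> a) | a) = I & I = I
a | (a & ((a -> a) | a)) = I | I = I
(a | a) -> (a | (a & ((a -> a) | a))) = I -> I = I
In Ł3: a | a = I | I = I
a -> a = I -> I = ⊤  [min(1, 1−½+½)]
(a -> a) | a = ⊤ | I = ⊤
a & ((a -> a) | a) = I & ⊤ = I
a | (a & ((a -> a) | a)) = I | I = I
(a | a) -> (a | (a & ((a -> a) | a))) = I -> I = ⊤
They differ because Kleene's strong three-valued logic K3 and Ł3 treat I differently under implication.

I; ⊤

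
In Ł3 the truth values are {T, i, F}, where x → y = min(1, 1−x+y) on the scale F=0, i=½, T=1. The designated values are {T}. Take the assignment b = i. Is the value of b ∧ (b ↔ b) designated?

No

b ↔ b = i ↔ i = T
b ∧ (b ↔ b) = i ∧ T = i
i ∉ {T}.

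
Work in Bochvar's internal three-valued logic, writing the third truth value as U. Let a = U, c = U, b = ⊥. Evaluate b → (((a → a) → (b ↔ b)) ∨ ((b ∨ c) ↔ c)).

a → a = U → U = U
b ↔ b = ⊥ ↔ ⊥ = ⊤
(a → a) → (b ↔ b) = U → ⊤ = U
b ∨ c = ⊥ ∨ U = U
(b ∨ c) ↔ c = U ↔ U = U
((a → a) → (b ↔ b)) ∨ ((b ∨ c) ↔ c) = U ∨ U = U
b → (((a → a) → (b ↔ b)) ∨ ((b ∨ c) ↔ c)) = ⊥ → U = U

U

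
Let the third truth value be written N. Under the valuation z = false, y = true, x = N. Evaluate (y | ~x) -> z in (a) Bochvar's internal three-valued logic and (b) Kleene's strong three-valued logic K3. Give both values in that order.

N; false

In Bochvar's internal three-valued logic: ~x = ~N = N
y | ~x = true | N = N
(y | ~x) -> z = N -> false = N
In Kleene's strong three-valued logic K3: ~x = ~N = N
y | ~x = true | N = true
(y | ~x) -> z = true -> false = false
They differ because Bochvar's internal three-valued logic and Kleene's strong three-valued logic K3 treat N differently under the binary connectives.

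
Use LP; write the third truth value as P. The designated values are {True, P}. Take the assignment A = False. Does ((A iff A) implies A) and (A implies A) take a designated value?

No

A iff A = False iff False = True
(A iff A) implies A = True implies False = False
A implies A = False implies False = True
((A iff A) implies A) and (A implies A) = False and True = False
False ∉ {True, P}.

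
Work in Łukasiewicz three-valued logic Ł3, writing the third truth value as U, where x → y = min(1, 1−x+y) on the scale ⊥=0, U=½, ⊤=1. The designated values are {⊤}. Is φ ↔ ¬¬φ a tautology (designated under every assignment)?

Every assignment of φ over {⊤, U, ⊥} gives a value in {⊤}.
In particular, with φ=U: φ ↔ ¬¬φ = ⊤.

Yes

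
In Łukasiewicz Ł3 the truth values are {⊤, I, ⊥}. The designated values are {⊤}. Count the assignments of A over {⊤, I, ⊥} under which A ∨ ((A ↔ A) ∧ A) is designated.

A=⊤: ⊤ ✓
A=I: I ·
A=⊥: ⊥ ·

1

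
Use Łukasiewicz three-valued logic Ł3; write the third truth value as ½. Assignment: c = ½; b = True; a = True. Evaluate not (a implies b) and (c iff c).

a implies b = True implies True = True
not (a implies b) = not True = False
c iff c = ½ iff ½ = True  [1 − |½−½|]
not (a implies b) and (c iff c) = False and True = False

False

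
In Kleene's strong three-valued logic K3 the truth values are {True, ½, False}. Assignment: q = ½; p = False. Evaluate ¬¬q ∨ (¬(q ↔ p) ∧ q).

¬q = ¬½ = ½
¬¬q = ¬½ = ½
q ↔ p = ½ ↔ False = ½
¬(q ↔ p) = ¬½ = ½
¬(q ↔ p) ∧ q = ½ ∧ ½ = ½
¬¬q ∨ (¬(q ↔ p) ∧ q) = ½ ∨ ½ = ½

½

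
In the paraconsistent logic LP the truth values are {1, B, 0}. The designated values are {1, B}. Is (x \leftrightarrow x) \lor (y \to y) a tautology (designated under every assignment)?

Every assignment of x, y over {1, B, 0} gives a value in {1, B}.
In particular, with x=B, y=B: (x \leftrightarrow x) \lor (y \to y) = B.

Yes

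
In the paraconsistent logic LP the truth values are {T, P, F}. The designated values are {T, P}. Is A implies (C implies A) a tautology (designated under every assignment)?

Yes

Every assignment of A, C over {T, P, F} gives a value in {T, P}.
In particular, with A=P, C=P: A implies (C implies A) = P.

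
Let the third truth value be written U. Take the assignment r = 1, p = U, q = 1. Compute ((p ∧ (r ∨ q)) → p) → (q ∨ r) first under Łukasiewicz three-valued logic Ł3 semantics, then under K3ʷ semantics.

1; U

In Łukasiewicz three-valued logic Ł3: r ∨ q = 1 ∨ 1 = 1
p ∧ (r ∨ q) = U ∧ 1 = U
(p ∧ (r ∨ q)) → p = U → U = 1
q ∨ r = 1 ∨ 1 = 1
((p ∧ (r ∨ q)) → p) → (q ∨ r) = 1 → 1 = 1
In K3ʷ: r ∨ q = 1 ∨ 1 = 1
p ∧ (r ∨ q) = U ∧ 1 = U
(p ∧ (r ∨ q)) → p = U → U = U  [any arg is the third value ⇒ result is the third value]
q ∨ r = 1 ∨ 1 = 1
((p ∧ (r ∨ q)) → p) → (q ∨ r) = U → 1 = U
They differ because Łukasiewicz three-valued logic Ł3 and K3ʷ treat U differently under the binary connectives.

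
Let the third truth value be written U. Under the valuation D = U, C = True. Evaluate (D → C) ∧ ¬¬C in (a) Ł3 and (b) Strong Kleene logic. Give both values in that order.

True; True

In Ł3: D → C = U → True = True
¬C = ¬True = False
¬¬C = ¬False = True
(D → C) ∧ ¬¬C = True ∧ True = True
In Strong Kleene logic: D → C = U → True = True  [¬U ∨ True]
¬C = ¬True = False
¬¬C = ¬False = True
(D → C) ∧ ¬¬C = True ∧ True = True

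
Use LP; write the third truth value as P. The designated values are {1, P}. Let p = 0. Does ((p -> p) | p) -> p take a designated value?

No

p -> p = 0 -> 0 = 1
(p -> p) | p = 1 | 0 = 1
((p -> p) | p) -> p = 1 -> 0 = 0
0 ∉ {1, P}.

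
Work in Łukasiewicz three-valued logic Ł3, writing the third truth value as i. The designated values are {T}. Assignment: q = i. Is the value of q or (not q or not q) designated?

not q = not i = i
not q = not i = i
not q or not q = i or i = i
q or (not q or not q) = i or i = i
i ∉ {T}.

No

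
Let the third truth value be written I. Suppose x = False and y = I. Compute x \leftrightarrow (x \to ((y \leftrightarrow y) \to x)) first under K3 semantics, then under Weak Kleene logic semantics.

In K3: y \leftrightarrow y = I \leftrightarrow I = I
(y \leftrightarrow y) \to x = I \to False = I  [\lnot I \lor False]
x \to ((y \leftrightarrow y) \to x) = False \to I = True
x \leftrightarrow (x \to ((y \leftrightarrow y) \to x)) = False \leftrightarrow True = False
In Weak Kleene logic: y \leftrightarrow y = I \leftrightarrow I = I
(y \leftrightarrow y) \to x = I \to False = I  [any arg is the third value ⇒ result is the third value]
x \to ((y \leftrightarrow y) \to x) = False \to I = I
x \leftrightarrow (x \to ((y \leftrightarrow y) \to x)) = False \leftrightarrow I = I
They differ because K3 and Weak Kleene logic treat I differently under the binary connectives.

False; I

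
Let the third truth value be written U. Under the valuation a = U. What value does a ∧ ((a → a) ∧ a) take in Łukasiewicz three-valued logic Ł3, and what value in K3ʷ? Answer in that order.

U; U

In Łukasiewicz three-valued logic Ł3: a → a = U → U = True  [min(1, 1−½+½)]
(a → a) ∧ a = True ∧ U = U
a ∧ ((a → a) ∧ a) = U ∧ U = U
In K3ʷ: a → a = U → U = U  [any arg is the third value ⇒ result is the third value]
(a → a) ∧ a = U ∧ U = U
a ∧ ((a → a) ∧ a) = U ∧ U = U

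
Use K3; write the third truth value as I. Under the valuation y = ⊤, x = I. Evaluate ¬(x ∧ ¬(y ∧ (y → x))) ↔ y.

I

y → x = ⊤ → I = I
y ∧ (y → x) = ⊤ ∧ I = I
¬(y ∧ (y → x)) = ¬I = I
x ∧ ¬(y ∧ (y → x)) = I ∧ I = I
¬(x ∧ ¬(y ∧ (y → x))) = ¬I = I
¬(x ∧ ¬(y ∧ (y → x))) ↔ y = I ↔ ⊤ = I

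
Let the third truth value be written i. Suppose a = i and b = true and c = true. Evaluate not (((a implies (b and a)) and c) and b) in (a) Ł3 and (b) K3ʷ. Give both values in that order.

false; i

In Ł3: b and a = true and i = i
a implies (b and a) = i implies i = true
(a implies (b and a)) and c = true and true = true
((a implies (b and a)) and c) and b = true and true = true
not (((a implies (b and a)) and c) and b) = not true = false
In K3ʷ: b and a = true and i = i
a implies (b and a) = i implies i = i  [any arg is the third value ⇒ result is the third value]
(a implies (b and a)) and c = i and true = i
((a implies (b and a)) and c) and b = i and true = i
not (((a implies (b and a)) and c) and b) = not i = i
They differ because Ł3 and K3ʷ treat i differently under the binary connectives.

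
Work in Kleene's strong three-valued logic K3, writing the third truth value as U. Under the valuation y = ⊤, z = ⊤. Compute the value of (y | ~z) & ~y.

~z = ~⊤ = ⊥
y | ~z = ⊤ | ⊥ = ⊤
~y = ~⊤ = ⊥
(y | ~z) & ~y = ⊤ & ⊥ = ⊥

⊥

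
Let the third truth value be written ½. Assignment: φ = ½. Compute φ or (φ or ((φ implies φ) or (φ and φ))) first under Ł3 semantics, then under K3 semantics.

T; ½

In Ł3: φ implies φ = ½ implies ½ = T
φ and φ = ½ and ½ = ½
(φ implies φ) or (φ and φ) = T or ½ = T
φ or ((φ implies φ) or (φ and φ)) = ½ or T = T
φ or (φ or ((φ implies φ) or (φ and φ))) = ½ or T = T
In K3: φ implies φ = ½ implies ½ = ½
φ and φ = ½ and ½ = ½
(φ implies φ) or (φ and φ) = ½ or ½ = ½
φ or ((φ implies φ) or (φ and φ)) = ½ or ½ = ½
φ or (φ or ((φ implies φ) or (φ and φ))) = ½ or ½ = ½
They differ because Ł3 and K3 treat ½ differently under implication.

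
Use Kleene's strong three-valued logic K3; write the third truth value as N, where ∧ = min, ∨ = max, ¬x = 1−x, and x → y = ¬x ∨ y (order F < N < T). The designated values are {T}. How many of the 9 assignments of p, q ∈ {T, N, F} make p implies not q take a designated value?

5

Of the 9 assignments, 5 give a value in {T}.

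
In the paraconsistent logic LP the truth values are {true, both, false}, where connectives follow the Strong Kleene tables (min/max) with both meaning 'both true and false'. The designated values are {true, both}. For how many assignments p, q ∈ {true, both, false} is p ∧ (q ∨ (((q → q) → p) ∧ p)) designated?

6

Of the 9 assignments, 6 give a value in {true, both}.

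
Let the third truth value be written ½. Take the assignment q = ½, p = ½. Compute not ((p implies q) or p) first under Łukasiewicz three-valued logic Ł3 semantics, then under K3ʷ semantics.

F; ½

In Łukasiewicz three-valued logic Ł3: p implies q = ½ implies ½ = T  [min(1, 1−½+½)]
(p implies q) or p = T or ½ = T
not ((p implies q) or p) = not T = F
In K3ʷ: p implies q = ½ implies ½ = ½  [any arg is the third value ⇒ result is the third value]
(p implies q) or p = ½ or ½ = ½
not ((p implies q) or p) = not ½ = ½
They differ because Łukasiewicz three-valued logic Ł3 and K3ʷ treat ½ differently under the binary connectives.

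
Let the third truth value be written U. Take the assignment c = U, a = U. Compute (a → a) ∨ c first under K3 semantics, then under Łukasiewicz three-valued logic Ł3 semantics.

In K3: a → a = U → U = U
(a → a) ∨ c = U ∨ U = U
In Łukasiewicz three-valued logic Ł3: a → a = U → U = True  [min(1, 1−½+½)]
(a → a) ∨ c = True ∨ U = True
They differ because K3 and Łukasiewicz three-valued logic Ł3 treat U differently under implication.

U; True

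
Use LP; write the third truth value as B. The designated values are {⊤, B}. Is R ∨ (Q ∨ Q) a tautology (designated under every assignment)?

No

Countermodel: R=⊥, Q=⊥ gives ⊥, which is not designated.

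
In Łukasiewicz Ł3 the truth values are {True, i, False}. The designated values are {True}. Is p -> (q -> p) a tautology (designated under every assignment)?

Yes

Every assignment of p, q over {True, i, False} gives a value in {True}.
In particular, with p=i, q=i: p -> (q -> p) = True.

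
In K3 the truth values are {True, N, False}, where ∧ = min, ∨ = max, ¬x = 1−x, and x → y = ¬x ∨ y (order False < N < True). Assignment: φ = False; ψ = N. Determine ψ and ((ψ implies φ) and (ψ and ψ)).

N

ψ implies φ = N implies False = N  [not N or False]
ψ and ψ = N and N = N
(ψ implies φ) and (ψ and ψ) = N and N = N
ψ and ((ψ implies φ) and (ψ and ψ)) = N and N = N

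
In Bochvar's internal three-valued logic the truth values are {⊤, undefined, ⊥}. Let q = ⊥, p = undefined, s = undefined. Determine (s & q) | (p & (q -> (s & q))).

undefined

s & q = undefined & ⊥ = undefined
s & q = undefined & ⊥ = undefined
q -> (s & q) = ⊥ -> undefined = undefined  [any arg is the third value ⇒ result is the third value]
p & (q -> (s & q)) = undefined & undefined = undefined
(s & q) | (p & (q -> (s & q))) = undefined | undefined = undefined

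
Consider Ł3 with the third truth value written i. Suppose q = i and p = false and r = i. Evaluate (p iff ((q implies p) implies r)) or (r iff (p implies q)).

q implies p = i implies false = i  [min(1, 1−½+0)]
(q implies p) implies r = i implies i = true
p iff ((q implies p) implies r) = false iff true = false
p implies q = false implies i = true
r iff (p implies q) = i iff true = i
(p iff ((q implies p) implies r)) or (r iff (p implies q)) = false or i = i

i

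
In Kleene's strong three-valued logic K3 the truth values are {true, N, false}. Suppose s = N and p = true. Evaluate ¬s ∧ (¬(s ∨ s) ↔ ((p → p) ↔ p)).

¬s = ¬N = N
s ∨ s = N ∨ N = N
¬(s ∨ s) = ¬N = N
p → p = true → true = true
(p → p) ↔ p = true ↔ true = true
¬(s ∨ s) ↔ ((p → p) ↔ p) = N ↔ true = N
¬s ∧ (¬(s ∨ s) ↔ ((p → p) ↔ p)) = N ∧ N = N

N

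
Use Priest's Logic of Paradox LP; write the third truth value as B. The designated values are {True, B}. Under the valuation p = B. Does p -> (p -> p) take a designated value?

Yes

p -> p = B -> B = B
p -> (p -> p) = B -> B = B
B ∈ {True, B}.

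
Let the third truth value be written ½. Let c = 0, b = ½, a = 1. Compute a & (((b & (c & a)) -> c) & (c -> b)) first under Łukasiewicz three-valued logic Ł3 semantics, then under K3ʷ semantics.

1; ½

In Łukasiewicz three-valued logic Ł3: c & a = 0 & 1 = 0
b & (c & a) = ½ & 0 = 0
(b & (c & a)) -> c = 0 -> 0 = 1
c -> b = 0 -> ½ = 1  [min(1, 1−0+½)]
((b & (c & a)) -> c) & (c -> b) = 1 & 1 = 1
a & (((b & (c & a)) -> c) & (c -> b)) = 1 & 1 = 1
In K3ʷ: c & a = 0 & 1 = 0
b & (c & a) = ½ & 0 = ½
(b & (c & a)) -> c = ½ -> 0 = ½  [any arg is the third value ⇒ result is the third value]
c -> b = 0 -> ½ = ½
((b & (c & a)) -> c) & (c -> b) = ½ & ½ = ½
a & (((b & (c & a)) -> c) & (c -> b)) = 1 & ½ = ½
They differ because Łukasiewicz three-valued logic Ł3 and K3ʷ treat ½ differently under the binary connectives.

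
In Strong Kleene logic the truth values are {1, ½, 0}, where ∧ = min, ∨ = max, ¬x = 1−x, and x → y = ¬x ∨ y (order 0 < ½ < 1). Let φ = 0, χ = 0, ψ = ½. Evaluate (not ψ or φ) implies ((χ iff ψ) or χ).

½

not ψ = not ½ = ½
not ψ or φ = ½ or 0 = ½
χ iff ψ = 0 iff ½ = ½
(χ iff ψ) or χ = ½ or 0 = ½
(not ψ or φ) implies ((χ iff ψ) or χ) = ½ implies ½ = ½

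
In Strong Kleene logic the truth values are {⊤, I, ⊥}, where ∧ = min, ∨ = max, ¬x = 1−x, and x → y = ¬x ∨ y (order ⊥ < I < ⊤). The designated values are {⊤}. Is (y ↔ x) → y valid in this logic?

Countermodel: y=I, x=⊤ gives I, which is not designated.

No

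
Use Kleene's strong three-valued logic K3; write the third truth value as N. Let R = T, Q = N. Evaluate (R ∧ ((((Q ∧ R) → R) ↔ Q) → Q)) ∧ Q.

N

Q ∧ R = N ∧ T = N
(Q ∧ R) → R = N → T = T  [¬N ∨ T]
((Q ∧ R) → R) ↔ Q = T ↔ N = N
(((Q ∧ R) → R) ↔ Q) → Q = N → N = N
R ∧ ((((Q ∧ R) → R) ↔ Q) → Q) = T ∧ N = N
(R ∧ ((((Q ∧ R) → R) ↔ Q) → Q)) ∧ Q = N ∧ N = N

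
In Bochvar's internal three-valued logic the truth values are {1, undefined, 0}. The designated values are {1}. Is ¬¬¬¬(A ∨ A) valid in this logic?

Countermodel: A=undefined gives undefined, which is not designated.

No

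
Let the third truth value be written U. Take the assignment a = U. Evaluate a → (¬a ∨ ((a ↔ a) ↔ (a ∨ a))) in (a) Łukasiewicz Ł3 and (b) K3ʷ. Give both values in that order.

True; U

In Łukasiewicz Ł3: ¬a = ¬U = U
a ↔ a = U ↔ U = True
a ∨ a = U ∨ U = U
(a ↔ a) ↔ (a ∨ a) = True ↔ U = U
¬a ∨ ((a ↔ a) ↔ (a ∨ a)) = U ∨ U = U
a → (¬a ∨ ((a ↔ a) ↔ (a ∨ a))) = U → U = True
In K3ʷ: ¬a = ¬U = U
a ↔ a = U ↔ U = U
a ∨ a = U ∨ U = U
(a ↔ a) ↔ (a ∨ a) = U ↔ U = U
¬a ∨ ((a ↔ a) ↔ (a ∨ a)) = U ∨ U = U
a → (¬a ∨ ((a ↔ a) ↔ (a ∨ a))) = U → U = U
They differ because Łukasiewicz Ł3 and K3ʷ treat U differently under the binary connectives.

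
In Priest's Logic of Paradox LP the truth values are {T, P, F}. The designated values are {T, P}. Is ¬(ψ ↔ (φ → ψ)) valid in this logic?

Countermodel: ψ=T, φ=T gives F, which is not designated.

No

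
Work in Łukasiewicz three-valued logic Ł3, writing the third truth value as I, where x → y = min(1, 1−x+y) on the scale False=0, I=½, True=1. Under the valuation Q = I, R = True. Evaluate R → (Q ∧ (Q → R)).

I

Q → R = I → True = True  [min(1, 1−½+1)]
Q ∧ (Q → R) = I ∧ True = I
R → (Q ∧ (Q → R)) = True → I = I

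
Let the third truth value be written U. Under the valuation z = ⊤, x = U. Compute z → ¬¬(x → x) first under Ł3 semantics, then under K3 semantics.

⊤; U

In Ł3: x → x = U → U = ⊤  [min(1, 1−½+½)]
¬(x → x) = ¬⊤ = ⊥
¬¬(x → x) = ¬⊥ = ⊤
z → ¬¬(x → x) = ⊤ → ⊤ = ⊤
In K3: x → x = U → U = U  [¬U ∨ U]
¬(x → x) = ¬U = U
¬¬(x → x) = ¬U = U
z → ¬¬(x → x) = ⊤ → U = U
They differ because Ł3 and K3 treat U differently under implication.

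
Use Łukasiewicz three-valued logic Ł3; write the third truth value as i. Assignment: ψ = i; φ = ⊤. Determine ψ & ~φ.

~φ = ~⊤ = ⊥
ψ & ~φ = i & ⊥ = ⊥

⊥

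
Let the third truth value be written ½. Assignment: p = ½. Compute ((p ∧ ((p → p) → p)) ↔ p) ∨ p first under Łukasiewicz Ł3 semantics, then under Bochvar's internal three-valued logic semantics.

In Łukasiewicz Ł3: p → p = ½ → ½ = true
(p → p) → p = true → ½ = ½
p ∧ ((p → p) → p) = ½ ∧ ½ = ½
(p ∧ ((p → p) → p)) ↔ p = ½ ↔ ½ = true
((p ∧ ((p → p) → p)) ↔ p) ∨ p = true ∨ ½ = true
In Bochvar's internal three-valued logic: p → p = ½ → ½ = ½  [any arg is the third value ⇒ result is the third value]
(p → p) → p = ½ → ½ = ½
p ∧ ((p → p) → p) = ½ ∧ ½ = ½
(p ∧ ((p → p) → p)) ↔ p = ½ ↔ ½ = ½
((p ∧ ((p → p) → p)) ↔ p) ∨ p = ½ ∨ ½ = ½
They differ because Łukasiewicz Ł3 and Bochvar's internal three-valued logic treat ½ differently under the binary connectives.

true; ½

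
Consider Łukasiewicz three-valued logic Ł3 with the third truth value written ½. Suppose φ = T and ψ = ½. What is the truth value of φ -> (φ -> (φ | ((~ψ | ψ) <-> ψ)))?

~ψ = ~½ = ½
~ψ | ψ = ½ | ½ = ½
(~ψ | ψ) <-> ψ = ½ <-> ½ = T
φ | ((~ψ | ψ) <-> ψ) = T | T = T
φ -> (φ | ((~ψ | ψ) <-> ψ)) = T -> T = T
φ -> (φ -> (φ | ((~ψ | ψ) <-> ψ))) = T -> T = T

T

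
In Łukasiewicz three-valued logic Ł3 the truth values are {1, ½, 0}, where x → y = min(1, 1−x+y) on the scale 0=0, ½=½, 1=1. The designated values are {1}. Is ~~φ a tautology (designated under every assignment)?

No

Countermodel: φ=½ gives ½, which is not designated.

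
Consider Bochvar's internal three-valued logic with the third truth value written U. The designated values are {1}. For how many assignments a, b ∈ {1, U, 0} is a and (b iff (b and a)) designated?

Designated under: (a=1, b=1); (a=1, b=0).

2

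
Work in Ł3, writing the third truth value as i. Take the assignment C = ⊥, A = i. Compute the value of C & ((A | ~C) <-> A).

~C = ~⊥ = ⊤
A | ~C = i | ⊤ = ⊤
(A | ~C) <-> A = ⊤ <-> i = i
C & ((A | ~C) <-> A) = ⊥ & i = ⊥

⊥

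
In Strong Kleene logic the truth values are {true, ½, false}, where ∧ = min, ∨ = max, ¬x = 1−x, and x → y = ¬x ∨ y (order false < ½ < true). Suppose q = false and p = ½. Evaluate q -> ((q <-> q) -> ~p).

true

q <-> q = false <-> false = true
~p = ~½ = ½
(q <-> q) -> ~p = true -> ½ = ½  [~true | ½]
q -> ((q <-> q) -> ~p) = false -> ½ = true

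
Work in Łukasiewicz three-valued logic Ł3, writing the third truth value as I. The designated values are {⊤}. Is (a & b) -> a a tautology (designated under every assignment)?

Yes

Every assignment of a, b over {⊤, I, ⊥} gives a value in {⊤}.
In particular, with a=I, b=I: (a & b) -> a = ⊤.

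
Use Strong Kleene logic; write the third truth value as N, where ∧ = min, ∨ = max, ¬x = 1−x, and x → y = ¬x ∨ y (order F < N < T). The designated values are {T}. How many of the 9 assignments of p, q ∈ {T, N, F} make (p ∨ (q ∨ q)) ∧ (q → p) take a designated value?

Designated under: (p=T, q=T); (p=T, q=N); (p=T, q=F).

3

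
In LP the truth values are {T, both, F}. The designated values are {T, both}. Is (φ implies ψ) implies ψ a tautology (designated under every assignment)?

No

Countermodel: φ=F, ψ=F gives F, which is not designated.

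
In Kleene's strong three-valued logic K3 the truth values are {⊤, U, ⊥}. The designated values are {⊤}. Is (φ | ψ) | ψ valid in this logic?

No

Countermodel: φ=U, ψ=U gives U, which is not designated.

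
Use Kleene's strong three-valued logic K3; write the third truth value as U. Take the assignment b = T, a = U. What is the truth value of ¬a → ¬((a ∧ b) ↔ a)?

¬a = ¬U = U
a ∧ b = U ∧ T = U
(a ∧ b) ↔ a = U ↔ U = U
¬((a ∧ b) ↔ a) = ¬U = U
¬a → ¬((a ∧ b) ↔ a) = U → U = U  [¬U ∨ U]

U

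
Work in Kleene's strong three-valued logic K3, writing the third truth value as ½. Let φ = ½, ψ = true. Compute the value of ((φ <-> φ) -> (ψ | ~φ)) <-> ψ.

true

φ <-> φ = ½ <-> ½ = ½
~φ = ~½ = ½
ψ | ~φ = true | ½ = true
(φ <-> φ) -> (ψ | ~φ) = ½ -> true = true  [~½ | true]
((φ <-> φ) -> (ψ | ~φ)) <-> ψ = true <-> true = true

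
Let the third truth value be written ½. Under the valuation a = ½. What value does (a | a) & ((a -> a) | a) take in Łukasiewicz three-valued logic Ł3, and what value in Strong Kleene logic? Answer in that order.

½; ½

In Łukasiewicz three-valued logic Ł3: a | a = ½ | ½ = ½
a -> a = ½ -> ½ = true
(a -> a) | a = true | ½ = true
(a | a) & ((a -> a) | a) = ½ & true = ½
In Strong Kleene logic: a | a = ½ | ½ = ½
a -> a = ½ -> ½ = ½  [~½ | ½]
(a -> a) | a = ½ | ½ = ½
(a | a) & ((a -> a) | a) = ½ & ½ = ½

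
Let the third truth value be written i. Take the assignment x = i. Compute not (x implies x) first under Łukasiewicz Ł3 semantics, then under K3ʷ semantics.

false; i

In Łukasiewicz Ł3: x implies x = i implies i = true
not (x implies x) = not true = false
In K3ʷ: x implies x = i implies i = i  [any arg is the third value ⇒ result is the third value]
not (x implies x) = not i = i
They differ because Łukasiewicz Ł3 and K3ʷ treat i differently under the binary connectives.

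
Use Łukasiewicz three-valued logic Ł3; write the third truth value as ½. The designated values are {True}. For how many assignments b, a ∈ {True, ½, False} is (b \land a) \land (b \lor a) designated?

1

Designated under: (b=True, a=True).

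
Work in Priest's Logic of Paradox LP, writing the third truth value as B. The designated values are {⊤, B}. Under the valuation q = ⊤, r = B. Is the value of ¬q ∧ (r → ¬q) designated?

¬q = ¬⊤ = ⊥
¬q = ¬⊤ = ⊥
r → ¬q = B → ⊥ = B  [¬B ∨ ⊥]
¬q ∧ (r → ¬q) = ⊥ ∧ B = ⊥
⊥ ∉ {⊤, B}.

No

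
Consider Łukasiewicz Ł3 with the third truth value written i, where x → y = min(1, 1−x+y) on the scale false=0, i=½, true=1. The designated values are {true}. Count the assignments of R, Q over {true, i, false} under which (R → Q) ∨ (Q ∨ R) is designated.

8

Of the 9 assignments, 8 give a value in {true}.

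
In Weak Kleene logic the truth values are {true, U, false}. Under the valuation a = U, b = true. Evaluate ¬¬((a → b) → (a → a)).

a → b = U → true = U  [any arg is the third value ⇒ result is the third value]
a → a = U → U = U
(a → b) → (a → a) = U → U = U
¬((a → b) → (a → a)) = ¬U = U
¬¬((a → b) → (a → a)) = ¬U = U

U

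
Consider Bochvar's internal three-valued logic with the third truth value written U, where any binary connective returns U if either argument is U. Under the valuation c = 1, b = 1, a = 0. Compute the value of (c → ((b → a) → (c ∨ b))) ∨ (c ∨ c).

1

b → a = 1 → 0 = 0
c ∨ b = 1 ∨ 1 = 1
(b → a) → (c ∨ b) = 0 → 1 = 1
c → ((b → a) → (c ∨ b)) = 1 → 1 = 1
c ∨ c = 1 ∨ 1 = 1
(c → ((b → a) → (c ∨ b))) ∨ (c ∨ c) = 1 ∨ 1 = 1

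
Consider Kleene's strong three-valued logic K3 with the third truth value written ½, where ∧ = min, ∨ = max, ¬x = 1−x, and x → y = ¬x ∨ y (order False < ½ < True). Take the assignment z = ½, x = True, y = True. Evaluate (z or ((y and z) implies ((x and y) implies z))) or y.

True

y and z = True and ½ = ½
x and y = True and True = True
(x and y) implies z = True implies ½ = ½
(y and z) implies ((x and y) implies z) = ½ implies ½ = ½
z or ((y and z) implies ((x and y) implies z)) = ½ or ½ = ½
(z or ((y and z) implies ((x and y) implies z))) or y = ½ or True = True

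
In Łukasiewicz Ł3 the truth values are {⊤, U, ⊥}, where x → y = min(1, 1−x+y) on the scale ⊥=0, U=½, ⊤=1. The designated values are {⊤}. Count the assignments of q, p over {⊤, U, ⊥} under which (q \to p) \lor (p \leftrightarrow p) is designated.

Of the 9 assignments, 9 give a value in {⊤}.

9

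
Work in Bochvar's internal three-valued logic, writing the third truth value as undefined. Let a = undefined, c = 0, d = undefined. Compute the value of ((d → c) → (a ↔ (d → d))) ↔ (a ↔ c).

d → c = undefined → 0 = undefined  [any arg is the third value ⇒ result is the third value]
d → d = undefined → undefined = undefined
a ↔ (d → d) = undefined ↔ undefined = undefined
(d → c) → (a ↔ (d → d)) = undefined → undefined = undefined
a ↔ c = undefined ↔ 0 = undefined
((d → c) → (a ↔ (d → d))) ↔ (a ↔ c) = undefined ↔ undefined = undefined

undefined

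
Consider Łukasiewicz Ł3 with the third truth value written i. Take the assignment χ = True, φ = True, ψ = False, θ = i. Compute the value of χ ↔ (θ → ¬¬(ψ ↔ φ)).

i

ψ ↔ φ = False ↔ True = False
¬(ψ ↔ φ) = ¬False = True
¬¬(ψ ↔ φ) = ¬True = False
θ → ¬¬(ψ ↔ φ) = i → False = i  [min(1, 1−½+0)]
χ ↔ (θ → ¬¬(ψ ↔ φ)) = True ↔ i = i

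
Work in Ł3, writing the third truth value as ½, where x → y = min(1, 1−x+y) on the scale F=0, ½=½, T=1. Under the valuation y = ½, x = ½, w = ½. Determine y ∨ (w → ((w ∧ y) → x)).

T

w ∧ y = ½ ∧ ½ = ½
(w ∧ y) → x = ½ → ½ = T  [min(1, 1−½+½)]
w → ((w ∧ y) → x) = ½ → T = T
y ∨ (w → ((w ∧ y) → x)) = ½ ∨ T = T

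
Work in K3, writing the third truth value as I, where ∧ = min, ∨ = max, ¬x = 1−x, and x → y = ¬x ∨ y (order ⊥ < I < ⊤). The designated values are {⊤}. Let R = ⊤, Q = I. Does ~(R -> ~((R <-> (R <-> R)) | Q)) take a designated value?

Yes

R <-> R = ⊤ <-> ⊤ = ⊤
R <-> (R <-> R) = ⊤ <-> ⊤ = ⊤
(R <-> (R <-> R)) | Q = ⊤ | I = ⊤
~((R <-> (R <-> R)) | Q) = ~⊤ = ⊥
R -> ~((R <-> (R <-> R)) | Q) = ⊤ -> ⊥ = ⊥
~(R -> ~((R <-> (R <-> R)) | Q)) = ~⊥ = ⊤
⊤ ∈ {⊤}.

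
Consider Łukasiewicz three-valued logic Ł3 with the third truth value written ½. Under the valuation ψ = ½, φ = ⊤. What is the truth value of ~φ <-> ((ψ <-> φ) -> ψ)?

⊥

~φ = ~⊤ = ⊥
ψ <-> φ = ½ <-> ⊤ = ½  [1 − |½−1|]
(ψ <-> φ) -> ψ = ½ -> ½ = ⊤
~φ <-> ((ψ <-> φ) -> ψ) = ⊥ <-> ⊤ = ⊥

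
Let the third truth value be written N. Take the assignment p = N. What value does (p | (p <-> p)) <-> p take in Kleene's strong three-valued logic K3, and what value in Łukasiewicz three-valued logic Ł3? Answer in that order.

N; N

In Kleene's strong three-valued logic K3: p <-> p = N <-> N = N
p | (p <-> p) = N | N = N
(p | (p <-> p)) <-> p = N <-> N = N
In Łukasiewicz three-valued logic Ł3: p <-> p = N <-> N = 1
p | (p <-> p) = N | 1 = 1
(p | (p <-> p)) <-> p = 1 <-> N = N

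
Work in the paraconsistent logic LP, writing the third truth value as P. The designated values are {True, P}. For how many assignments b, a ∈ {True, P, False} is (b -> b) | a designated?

9

Of the 9 assignments, 9 give a value in {True, P}.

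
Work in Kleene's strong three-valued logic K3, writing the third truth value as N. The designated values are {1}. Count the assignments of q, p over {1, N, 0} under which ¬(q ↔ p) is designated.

2

Designated under: (q=1, p=0); (q=0, p=1).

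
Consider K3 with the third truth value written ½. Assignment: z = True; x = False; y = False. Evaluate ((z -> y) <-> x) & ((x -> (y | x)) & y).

False

z -> y = True -> False = False
(z -> y) <-> x = False <-> False = True
y | x = False | False = False
x -> (y | x) = False -> False = True
(x -> (y | x)) & y = True & False = False
((z -> y) <-> x) & ((x -> (y | x)) & y) = True & False = False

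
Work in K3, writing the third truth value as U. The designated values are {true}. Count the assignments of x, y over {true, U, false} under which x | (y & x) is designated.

Designated under: (x=true, y=true); (x=true, y=U); (x=true, y=false).

3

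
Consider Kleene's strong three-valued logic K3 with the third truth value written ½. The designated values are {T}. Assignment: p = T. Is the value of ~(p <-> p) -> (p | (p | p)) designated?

Yes

p <-> p = T <-> T = T
~(p <-> p) = ~T = F
p | p = T | T = T
p | (p | p) = T | T = T
~(p <-> p) -> (p | (p | p)) = F -> T = T
T ∈ {T}.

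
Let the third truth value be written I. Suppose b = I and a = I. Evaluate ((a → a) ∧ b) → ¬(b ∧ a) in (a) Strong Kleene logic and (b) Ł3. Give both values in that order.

I; true

In Strong Kleene logic: a → a = I → I = I  [¬I ∨ I]
(a → a) ∧ b = I ∧ I = I
b ∧ a = I ∧ I = I
¬(b ∧ a) = ¬I = I
((a → a) ∧ b) → ¬(b ∧ a) = I → I = I
In Ł3: a → a = I → I = true  [min(1, 1−½+½)]
(a → a) ∧ b = true ∧ I = I
b ∧ a = I ∧ I = I
¬(b ∧ a) = ¬I = I
((a → a) ∧ b) → ¬(b ∧ a) = I → I = true
They differ because Strong Kleene logic and Ł3 treat I differently under implication.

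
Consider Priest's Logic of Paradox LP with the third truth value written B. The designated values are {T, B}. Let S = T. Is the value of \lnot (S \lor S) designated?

S \lor S = T \lor T = T
\lnot (S \lor S) = \lnot T = F
F ∉ {T, B}.

No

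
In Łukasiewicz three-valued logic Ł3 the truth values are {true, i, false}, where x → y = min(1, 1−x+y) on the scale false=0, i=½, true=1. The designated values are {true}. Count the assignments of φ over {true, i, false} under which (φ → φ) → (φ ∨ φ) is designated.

φ=true: true ✓
φ=i: i ·
φ=false: false ·

1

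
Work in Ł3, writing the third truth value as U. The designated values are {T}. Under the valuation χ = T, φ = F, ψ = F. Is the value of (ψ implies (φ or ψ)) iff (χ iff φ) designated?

No

φ or ψ = F or F = F
ψ implies (φ or ψ) = F implies F = T
χ iff φ = T iff F = F
(ψ implies (φ or ψ)) iff (χ iff φ) = T iff F = F
F ∉ {T}.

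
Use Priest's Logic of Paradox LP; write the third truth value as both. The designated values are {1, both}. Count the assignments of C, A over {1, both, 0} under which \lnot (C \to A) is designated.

Designated under: (C=1, A=both); (C=1, A=0); (C=both, A=both); (C=both, A=0).

4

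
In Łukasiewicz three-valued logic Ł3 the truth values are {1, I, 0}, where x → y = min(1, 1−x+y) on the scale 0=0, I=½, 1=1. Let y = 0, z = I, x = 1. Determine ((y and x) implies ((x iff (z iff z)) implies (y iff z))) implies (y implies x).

1

y and x = 0 and 1 = 0
z iff z = I iff I = 1  [1 − |½−½|]
x iff (z iff z) = 1 iff 1 = 1
y iff z = 0 iff I = I
(x iff (z iff z)) implies (y iff z) = 1 implies I = I
(y and x) implies ((x iff (z iff z)) implies (y iff z)) = 0 implies I = 1
y implies x = 0 implies 1 = 1
((y and x) implies ((x iff (z iff z)) implies (y iff z))) implies (y implies x) = 1 implies 1 = 1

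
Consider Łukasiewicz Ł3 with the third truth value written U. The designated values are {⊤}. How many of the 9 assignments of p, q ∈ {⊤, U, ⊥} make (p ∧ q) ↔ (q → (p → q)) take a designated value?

1

Designated under: (p=⊤, q=⊤).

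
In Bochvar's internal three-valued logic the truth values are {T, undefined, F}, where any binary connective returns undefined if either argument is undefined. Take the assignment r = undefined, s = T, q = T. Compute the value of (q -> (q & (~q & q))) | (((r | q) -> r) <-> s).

undefined

~q = ~T = F
~q & q = F & T = F
q & (~q & q) = T & F = F
q -> (q & (~q & q)) = T -> F = F
r | q = undefined | T = undefined
(r | q) -> r = undefined -> undefined = undefined  [any arg is the third value ⇒ result is the third value]
((r | q) -> r) <-> s = undefined <-> T = undefined
(q -> (q & (~q & q))) | (((r | q) -> r) <-> s) = F | undefined = undefined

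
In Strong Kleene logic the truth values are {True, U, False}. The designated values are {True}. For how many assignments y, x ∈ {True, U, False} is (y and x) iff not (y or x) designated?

Designated under: (y=True, x=False); (y=False, x=True).

2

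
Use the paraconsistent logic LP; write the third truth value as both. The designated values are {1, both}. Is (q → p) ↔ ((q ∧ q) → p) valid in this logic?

Every assignment of q, p over {1, both, 0} gives a value in {1, both}.
In particular, with q=both, p=both: (q → p) ↔ ((q ∧ q) → p) = both.

Yes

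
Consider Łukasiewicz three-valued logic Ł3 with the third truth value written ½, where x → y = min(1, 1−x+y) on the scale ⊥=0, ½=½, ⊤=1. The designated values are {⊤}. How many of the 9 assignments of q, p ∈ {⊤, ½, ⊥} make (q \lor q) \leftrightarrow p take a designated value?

Designated under: (q=⊤, p=⊤); (q=½, p=½); (q=⊥, p=⊥).

3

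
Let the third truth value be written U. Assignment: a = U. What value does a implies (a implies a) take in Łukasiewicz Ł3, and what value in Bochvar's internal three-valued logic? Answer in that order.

True; U

In Łukasiewicz Ł3: a implies a = U implies U = True  [min(1, 1−½+½)]
a implies (a implies a) = U implies True = True
In Bochvar's internal three-valued logic: a implies a = U implies U = U  [any arg is the third value ⇒ result is the third value]
a implies (a implies a) = U implies U = U
They differ because Łukasiewicz Ł3 and Bochvar's internal three-valued logic treat U differently under the binary connectives.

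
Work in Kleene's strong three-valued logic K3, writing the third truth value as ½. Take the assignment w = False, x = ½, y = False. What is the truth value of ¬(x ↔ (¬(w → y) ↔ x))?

½

w → y = False → False = True
¬(w → y) = ¬True = False
¬(w → y) ↔ x = False ↔ ½ = ½
x ↔ (¬(w → y) ↔ x) = ½ ↔ ½ = ½
¬(x ↔ (¬(w → y) ↔ x)) = ¬½ = ½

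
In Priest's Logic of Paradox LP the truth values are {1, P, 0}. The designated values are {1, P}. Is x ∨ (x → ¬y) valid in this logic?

Yes

Every assignment of x, y over {1, P, 0} gives a value in {1, P}.
In particular, with x=P, y=P: x ∨ (x → ¬y) = P.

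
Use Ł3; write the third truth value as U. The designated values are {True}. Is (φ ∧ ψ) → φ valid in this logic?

Yes

Every assignment of φ, ψ over {True, U, False} gives a value in {True}.
In particular, with φ=U, ψ=U: (φ ∧ ψ) → φ = True.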